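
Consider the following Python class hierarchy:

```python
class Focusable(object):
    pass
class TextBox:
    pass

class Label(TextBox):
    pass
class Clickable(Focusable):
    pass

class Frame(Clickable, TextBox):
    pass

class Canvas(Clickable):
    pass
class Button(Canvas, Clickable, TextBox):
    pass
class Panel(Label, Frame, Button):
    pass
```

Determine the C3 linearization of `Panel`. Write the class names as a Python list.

[Panel, Label, Frame, Button, Canvas, Clickable, Focusable, TextBox, object]

L[Panel] = Panel + merge(L[Label], L[Frame], L[Button], [Label Frame Button])
  take Label:  [Label TextBox object] + [Frame Clickable Focusable TextBox object] + [Button Canvas Clickable Focusable TextBox object] + [Label Frame Button]
  take Frame:  [TextBox object] + [Frame Clickable Focusable TextBox object] + [Button Canvas Clickable Focusable TextBox object] + [Frame Button]
  take Button:  [TextBox object] + [Clickable Focusable TextBox object] + [Button Canvas Clickable Focusable TextBox object] + [Button]
  take Canvas:  [TextBox object] + [Clickable Focusable TextBox object] + [Canvas Clickable Focusable TextBox object]
  take Clickable:  [TextBox object] + [Clickable Focusable TextBox object] + [Clickable Focusable TextBox object]
  take Focusable:  [TextBox object] + [Focusable TextBox object] + [Focusable TextBox object]
  take TextBox:  [TextBox object] + [TextBox object] + [TextBox object]
  take object:  [object] + [object] + [object]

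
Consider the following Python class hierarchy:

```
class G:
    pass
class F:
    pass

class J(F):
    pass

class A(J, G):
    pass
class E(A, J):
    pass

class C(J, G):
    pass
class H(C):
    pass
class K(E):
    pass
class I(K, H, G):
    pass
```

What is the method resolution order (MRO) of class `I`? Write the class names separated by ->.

I -> K -> E -> A -> H -> C -> J -> F -> G -> object

L[I] = I + merge(L[K], L[H], L[G], [K H G])
  take K:  [K E A J F G object] + [H C J F G object] + [G object] + [K H G]
  take E:  [E A J F G object] + [H C J F G object] + [G object] + [H G]
  take A:  [A J F G object] + [H C J F G object] + [G object] + [H G]
  take H:  [J F G object] + [H C J F G object] + [G object] + [H G]
  take C:  [J F G object] + [C J F G object] + [G object] + [G]
  take J:  [J F G object] + [J F G object] + [G object] + [G]
  take F:  [F G object] + [F G object] + [G object] + [G]
  take G:  [G object] + [G object] + [G object] + [G]
  take object:  [object] + [object] + [object]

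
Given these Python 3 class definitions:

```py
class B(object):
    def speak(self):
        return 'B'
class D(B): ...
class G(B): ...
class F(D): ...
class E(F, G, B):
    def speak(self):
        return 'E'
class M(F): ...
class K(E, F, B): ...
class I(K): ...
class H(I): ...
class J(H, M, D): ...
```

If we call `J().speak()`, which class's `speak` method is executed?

E

L[J] = J + merge(L[H], L[M], L[D], [H M D])
  take H:  [H I K E F D G B object] + [M F D B object] + [D B object] + [H M D]
  take I:  [I K E F D G B object] + [M F D B object] + [D B object] + [M D]
  take K:  [K E F D G B object] + [M F D B object] + [D B object] + [M D]
  take E:  [E F D G B object] + [M F D B object] + [D B object] + [M D]
  take M:  [F D G B object] + [M F D B object] + [D B object] + [M D]
  take F:  [F D G B object] + [F D B object] + [D B object] + [D]
  take D:  [D G B object] + [D B object] + [D B object] + [D]
  take G:  [G B object] + [B object] + [B object]
  take B:  [B object] + [B object] + [B object]
  take object:  [object] + [object] + [object]
MRO: J H I K E M F D G B object
speak is defined in: B, E. First along the MRO is E.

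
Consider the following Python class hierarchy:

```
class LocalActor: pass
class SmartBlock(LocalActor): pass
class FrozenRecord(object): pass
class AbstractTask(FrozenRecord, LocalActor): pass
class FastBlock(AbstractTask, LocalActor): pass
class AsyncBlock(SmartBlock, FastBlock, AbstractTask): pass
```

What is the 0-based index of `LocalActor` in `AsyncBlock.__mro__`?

L[AsyncBlock] = AsyncBlock + merge(L[SmartBlock], L[FastBlock], L[AbstractTask], [SmartBlock FastBlock AbstractTask])
  take SmartBlock:  [SmartBlock LocalActor object] + [FastBlock AbstractTask FrozenRecord LocalActor object] + [AbstractTask FrozenRecord LocalActor object] + [SmartBlock FastBlock AbstractTask]
  take FastBlock:  [LocalActor object] + [FastBlock AbstractTask FrozenRecord LocalActor object] + [AbstractTask FrozenRecord LocalActor object] + [FastBlock AbstractTask]
  take AbstractTask:  [LocalActor object] + [AbstractTask FrozenRecord LocalActor object] + [AbstractTask FrozenRecord LocalActor object] + [AbstractTask]
  take FrozenRecord:  [LocalActor object] + [FrozenRecord LocalActor object] + [FrozenRecord LocalActor object]
  take LocalActor:  [LocalActor object] + [LocalActor object] + [LocalActor object]
  take object:  [object] + [object] + [object]
MRO: AsyncBlock SmartBlock FastBlock AbstractTask FrozenRecord LocalActor object
LocalActor sits at index 5.

5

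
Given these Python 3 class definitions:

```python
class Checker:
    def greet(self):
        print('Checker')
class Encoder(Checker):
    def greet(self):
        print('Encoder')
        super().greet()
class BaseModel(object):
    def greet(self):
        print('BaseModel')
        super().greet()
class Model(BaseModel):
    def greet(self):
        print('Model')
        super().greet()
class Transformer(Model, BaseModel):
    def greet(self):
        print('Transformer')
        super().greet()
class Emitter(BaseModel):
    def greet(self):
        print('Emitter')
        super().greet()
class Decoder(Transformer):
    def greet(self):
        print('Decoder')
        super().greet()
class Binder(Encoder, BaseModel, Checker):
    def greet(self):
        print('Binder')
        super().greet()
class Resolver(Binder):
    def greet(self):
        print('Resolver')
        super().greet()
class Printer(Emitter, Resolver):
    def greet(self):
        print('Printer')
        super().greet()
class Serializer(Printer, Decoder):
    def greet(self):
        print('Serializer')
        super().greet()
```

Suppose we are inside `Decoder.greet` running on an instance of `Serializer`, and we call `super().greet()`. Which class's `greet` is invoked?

L[Serializer] = Serializer + merge(L[Printer], L[Decoder], [Printer Decoder])
  take Printer:  [Printer Emitter Resolver Binder Encoder BaseModel Checker object] + [Decoder Transformer Model BaseModel object] + [Printer Decoder]
  take Emitter:  [Emitter Resolver Binder Encoder BaseModel Checker object] + [Decoder Transformer Model BaseModel object] + [Decoder]
  take Resolver:  [Resolver Binder Encoder BaseModel Checker object] + [Decoder Transformer Model BaseModel object] + [Decoder]
  take Binder:  [Binder Encoder BaseModel Checker object] + [Decoder Transformer Model BaseModel object] + [Decoder]
  take Encoder:  [Encoder BaseModel Checker object] + [Decoder Transformer Model BaseModel object] + [Decoder]
  take Decoder:  [BaseModel Checker object] + [Decoder Transformer Model BaseModel object] + [Decoder]
  take Transformer:  [BaseModel Checker object] + [Transformer Model BaseModel object]
  take Model:  [BaseModel Checker object] + [Model BaseModel object]
  take BaseModel:  [BaseModel Checker object] + [BaseModel object]
  take Checker:  [Checker object] + [object]
  take object:  [object] + [object]
MRO: Serializer Printer Emitter Resolver Binder Encoder Decoder Transformer Model BaseModel Checker object
super() in Decoder.greet on a Serializer instance goes to the class after Decoder in Serializer's MRO: Transformer.

Transformer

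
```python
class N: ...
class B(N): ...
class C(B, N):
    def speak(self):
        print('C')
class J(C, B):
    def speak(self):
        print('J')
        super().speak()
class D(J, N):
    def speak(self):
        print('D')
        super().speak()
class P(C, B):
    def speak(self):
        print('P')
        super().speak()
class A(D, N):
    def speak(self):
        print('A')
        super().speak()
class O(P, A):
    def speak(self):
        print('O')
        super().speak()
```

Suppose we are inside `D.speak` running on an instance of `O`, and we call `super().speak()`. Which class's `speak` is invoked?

L[O] = O + merge(L[P], L[A], [P A])
  take P:  [P C B N object] + [A D J C B N object] + [P A]
  take A:  [C B N object] + [A D J C B N object] + [A]
  take D:  [C B N object] + [D J C B N object]
  take J:  [C B N object] + [J C B N object]
  take C:  [C B N object] + [C B N object]
  take B:  [B N object] + [B N object]
  take N:  [N object] + [N object]
  take object:  [object] + [object]
MRO: O P A D J C B N object
super() in D.speak on a O instance goes to the class after D in O's MRO: J.

J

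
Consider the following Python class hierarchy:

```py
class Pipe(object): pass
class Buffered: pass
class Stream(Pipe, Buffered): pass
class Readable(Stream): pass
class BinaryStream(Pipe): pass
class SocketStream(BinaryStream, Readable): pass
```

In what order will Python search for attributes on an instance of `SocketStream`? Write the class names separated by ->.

L[SocketStream] = SocketStream + merge(L[BinaryStream], L[Readable], [BinaryStream Readable])
  take BinaryStream:  [BinaryStream Pipe object] + [Readable Stream Pipe Buffered object] + [BinaryStream Readable]
  take Readable:  [Pipe object] + [Readable Stream Pipe Buffered object] + [Readable]
  take Stream:  [Pipe object] + [Stream Pipe Buffered object]
  take Pipe:  [Pipe object] + [Pipe Buffered object]
  take Buffered:  [object] + [Buffered object]
  take object:  [object] + [object]

SocketStream -> BinaryStream -> Readable -> Stream -> Pipe -> Buffered -> object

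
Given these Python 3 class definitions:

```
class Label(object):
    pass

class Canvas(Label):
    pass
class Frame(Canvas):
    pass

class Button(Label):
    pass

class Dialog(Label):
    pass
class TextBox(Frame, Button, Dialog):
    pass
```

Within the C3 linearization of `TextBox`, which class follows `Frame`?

Canvas

L[TextBox] = TextBox + merge(L[Frame], L[Button], L[Dialog], [Frame Button Dialog])
  take Frame:  [Frame Canvas Label object] + [Button Label object] + [Dialog Label object] + [Frame Button Dialog]
  take Canvas:  [Canvas Label object] + [Button Label object] + [Dialog Label object] + [Button Dialog]
  take Button:  [Label object] + [Button Label object] + [Dialog Label object] + [Button Dialog]
  take Dialog:  [Label object] + [Label object] + [Dialog Label object] + [Dialog]
  take Label:  [Label object] + [Label object] + [Label object]
  take object:  [object] + [object] + [object]
MRO: TextBox Frame Canvas Button Dialog Label object
Frame is at position 1; next is Canvas.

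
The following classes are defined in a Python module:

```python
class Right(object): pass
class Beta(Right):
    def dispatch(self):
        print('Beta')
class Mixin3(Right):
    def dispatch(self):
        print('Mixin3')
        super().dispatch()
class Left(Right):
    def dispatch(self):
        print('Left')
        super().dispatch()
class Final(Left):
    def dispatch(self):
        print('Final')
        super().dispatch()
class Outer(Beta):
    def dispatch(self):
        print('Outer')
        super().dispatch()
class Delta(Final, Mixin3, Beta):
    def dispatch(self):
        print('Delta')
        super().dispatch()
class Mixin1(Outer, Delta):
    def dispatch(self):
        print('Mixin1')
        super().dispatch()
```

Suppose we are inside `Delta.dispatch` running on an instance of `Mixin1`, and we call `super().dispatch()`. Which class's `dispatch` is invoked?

L[Mixin1] = Mixin1 + merge(L[Outer], L[Delta], [Outer Delta])
  take Outer:  [Outer Beta Right object] + [Delta Final Left Mixin3 Beta Right object] + [Outer Delta]
  take Delta:  [Beta Right object] + [Delta Final Left Mixin3 Beta Right object] + [Delta]
  take Final:  [Beta Right object] + [Final Left Mixin3 Beta Right object]
  take Left:  [Beta Right object] + [Left Mixin3 Beta Right object]
  take Mixin3:  [Beta Right object] + [Mixin3 Beta Right object]
  take Beta:  [Beta Right object] + [Beta Right object]
  take Right:  [Right object] + [Right object]
  take object:  [object] + [object]
MRO: Mixin1 Outer Delta Final Left Mixin3 Beta Right object
super() in Delta.dispatch on a Mixin1 instance goes to the class after Delta in Mixin1's MRO: Final.

Final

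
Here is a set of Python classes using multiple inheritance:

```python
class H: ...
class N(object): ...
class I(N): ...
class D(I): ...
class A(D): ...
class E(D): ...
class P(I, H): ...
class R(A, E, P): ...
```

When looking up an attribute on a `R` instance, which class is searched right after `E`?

L[R] = R + merge(L[A], L[E], L[P], [A E P])
  take A:  [A D I N object] + [E D I N object] + [P I N H object] + [A E P]
  take E:  [D I N object] + [E D I N object] + [P I N H object] + [E P]
  take D:  [D I N object] + [D I N object] + [P I N H object] + [P]
  take P:  [I N object] + [I N object] + [P I N H object] + [P]
  take I:  [I N object] + [I N object] + [I N H object]
  take N:  [N object] + [N object] + [N H object]
  take H:  [object] + [object] + [H object]
  take object:  [object] + [object] + [object]
MRO: R A E D P I N H object
E is at position 2; next is D.

D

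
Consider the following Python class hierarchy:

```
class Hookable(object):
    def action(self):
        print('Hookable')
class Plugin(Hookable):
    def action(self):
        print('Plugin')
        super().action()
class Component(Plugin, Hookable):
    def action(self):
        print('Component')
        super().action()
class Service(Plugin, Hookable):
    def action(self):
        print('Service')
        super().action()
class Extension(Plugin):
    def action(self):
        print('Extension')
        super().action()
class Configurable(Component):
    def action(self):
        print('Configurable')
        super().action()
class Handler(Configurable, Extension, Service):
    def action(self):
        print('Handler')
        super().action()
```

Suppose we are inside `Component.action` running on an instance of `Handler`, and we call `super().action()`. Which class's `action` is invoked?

Extension

L[Handler] = Handler + merge(L[Configurable], L[Extension], L[Service], [Configurable Extension Service])
  take Configurable:  [Configurable Component Plugin Hookable object] + [Extension Plugin Hookable object] + [Service Plugin Hookable object] + [Configurable Extension Service]
  take Component:  [Component Plugin Hookable object] + [Extension Plugin Hookable object] + [Service Plugin Hookable object] + [Extension Service]
  take Extension:  [Plugin Hookable object] + [Extension Plugin Hookable object] + [Service Plugin Hookable object] + [Extension Service]
  take Service:  [Plugin Hookable object] + [Plugin Hookable object] + [Service Plugin Hookable object] + [Service]
  take Plugin:  [Plugin Hookable object] + [Plugin Hookable object] + [Plugin Hookable object]
  take Hookable:  [Hookable object] + [Hookable object] + [Hookable object]
  take object:  [object] + [object] + [object]
MRO: Handler Configurable Component Extension Service Plugin Hookable object
super() in Component.action on a Handler instance goes to the class after Component in Handler's MRO: Extension.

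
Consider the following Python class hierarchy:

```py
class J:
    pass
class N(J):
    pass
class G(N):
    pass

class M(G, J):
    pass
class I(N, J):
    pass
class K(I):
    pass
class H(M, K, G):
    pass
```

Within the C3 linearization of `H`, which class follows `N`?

J

L[H] = H + merge(L[M], L[K], L[G], [M K G])
  take M:  [M G N J object] + [K I N J object] + [G N J object] + [M K G]
  take K:  [G N J object] + [K I N J object] + [G N J object] + [K G]
  take G:  [G N J object] + [I N J object] + [G N J object] + [G]
  take I:  [N J object] + [I N J object] + [N J object]
  take N:  [N J object] + [N J object] + [N J object]
  take J:  [J object] + [J object] + [J object]
  take object:  [object] + [object] + [object]
MRO: H M K G I N J object
N is at position 5; next is J.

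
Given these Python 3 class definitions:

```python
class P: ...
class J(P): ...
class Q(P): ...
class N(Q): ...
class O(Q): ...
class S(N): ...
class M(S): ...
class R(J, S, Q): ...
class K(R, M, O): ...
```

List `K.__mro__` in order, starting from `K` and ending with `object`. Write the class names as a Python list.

[K, R, J, M, S, N, O, Q, P, object]

L[K] = K + merge(L[R], L[M], L[O], [R M O])
  take R:  [R J S N Q P object] + [M S N Q P object] + [O Q P object] + [R M O]
  take J:  [J S N Q P object] + [M S N Q P object] + [O Q P object] + [M O]
  take M:  [S N Q P object] + [M S N Q P object] + [O Q P object] + [M O]
  take S:  [S N Q P object] + [S N Q P object] + [O Q P object] + [O]
  take N:  [N Q P object] + [N Q P object] + [O Q P object] + [O]
  take O:  [Q P object] + [Q P object] + [O Q P object] + [O]
  take Q:  [Q P object] + [Q P object] + [Q P object]
  take P:  [P object] + [P object] + [P object]
  take object:  [object] + [object] + [object]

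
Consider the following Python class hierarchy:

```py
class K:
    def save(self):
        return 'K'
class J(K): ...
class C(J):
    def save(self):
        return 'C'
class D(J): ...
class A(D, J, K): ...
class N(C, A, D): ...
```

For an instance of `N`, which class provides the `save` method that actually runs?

C

L[N] = N + merge(L[C], L[A], L[D], [C A D])
  take C:  [C J K object] + [A D J K object] + [D J K object] + [C A D]
  take A:  [J K object] + [A D J K object] + [D J K object] + [A D]
  take D:  [J K object] + [D J K object] + [D J K object] + [D]
  take J:  [J K object] + [J K object] + [J K object]
  take K:  [K object] + [K object] + [K object]
  take object:  [object] + [object] + [object]
MRO: N C A D J K object
save is defined in: C, K. First along the MRO is C.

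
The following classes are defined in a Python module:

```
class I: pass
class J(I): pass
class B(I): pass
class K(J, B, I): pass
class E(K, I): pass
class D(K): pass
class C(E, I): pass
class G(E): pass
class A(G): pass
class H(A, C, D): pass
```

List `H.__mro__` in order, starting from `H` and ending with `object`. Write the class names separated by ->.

H -> A -> G -> C -> E -> D -> K -> J -> B -> I -> object

L[H] = H + merge(L[A], L[C], L[D], [A C D])
  take A:  [A G E K J B I object] + [C E K J B I object] + [D K J B I object] + [A C D]
  take G:  [G E K J B I object] + [C E K J B I object] + [D K J B I object] + [C D]
  take C:  [E K J B I object] + [C E K J B I object] + [D K J B I object] + [C D]
  take E:  [E K J B I object] + [E K J B I object] + [D K J B I object] + [D]
  take D:  [K J B I object] + [K J B I object] + [D K J B I object] + [D]
  take K:  [K J B I object] + [K J B I object] + [K J B I object]
  take J:  [J B I object] + [J B I object] + [J B I object]
  take B:  [B I object] + [B I object] + [B I object]
  take I:  [I object] + [I object] + [I object]
  take object:  [object] + [object] + [object]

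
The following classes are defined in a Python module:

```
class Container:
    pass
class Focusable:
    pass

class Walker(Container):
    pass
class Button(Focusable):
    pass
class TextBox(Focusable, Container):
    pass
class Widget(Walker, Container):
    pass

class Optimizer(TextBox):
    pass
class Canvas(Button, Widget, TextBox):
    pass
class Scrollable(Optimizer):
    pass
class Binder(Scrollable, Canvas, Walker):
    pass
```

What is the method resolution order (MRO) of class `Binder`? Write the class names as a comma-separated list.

Binder, Scrollable, Optimizer, Canvas, Button, Widget, Walker, TextBox, Focusable, Container, object

L[Binder] = Binder + merge(L[Scrollable], L[Canvas], L[Walker], [Scrollable Canvas Walker])
  take Scrollable:  [Scrollable Optimizer TextBox Focusable Container object] + [Canvas Button Widget Walker TextBox Focusable Container object] + [Walker Container object] + [Scrollable Canvas Walker]
  take Optimizer:  [Optimizer TextBox Focusable Container object] + [Canvas Button Widget Walker TextBox Focusable Container object] + [Walker Container object] + [Canvas Walker]
  take Canvas:  [TextBox Focusable Container object] + [Canvas Button Widget Walker TextBox Focusable Container object] + [Walker Container object] + [Canvas Walker]
  take Button:  [TextBox Focusable Container object] + [Button Widget Walker TextBox Focusable Container object] + [Walker Container object] + [Walker]
  take Widget:  [TextBox Focusable Container object] + [Widget Walker TextBox Focusable Container object] + [Walker Container object] + [Walker]
  take Walker:  [TextBox Focusable Container object] + [Walker TextBox Focusable Container object] + [Walker Container object] + [Walker]
  take TextBox:  [TextBox Focusable Container object] + [TextBox Focusable Container object] + [Container object]
  take Focusable:  [Focusable Container object] + [Focusable Container object] + [Container object]
  take Container:  [Container object] + [Container object] + [Container object]
  take object:  [object] + [object] + [object]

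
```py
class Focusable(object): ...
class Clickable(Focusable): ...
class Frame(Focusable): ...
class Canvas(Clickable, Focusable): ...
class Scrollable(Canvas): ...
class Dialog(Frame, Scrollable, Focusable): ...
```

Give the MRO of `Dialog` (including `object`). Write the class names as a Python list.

L[Dialog] = Dialog + merge(L[Frame], L[Scrollable], L[Focusable], [Frame Scrollable Focusable])
  take Frame:  [Frame Focusable object] + [Scrollable Canvas Clickable Focusable object] + [Focusable object] + [Frame Scrollable Focusable]
  take Scrollable:  [Focusable object] + [Scrollable Canvas Clickable Focusable object] + [Focusable object] + [Scrollable Focusable]
  take Canvas:  [Focusable object] + [Canvas Clickable Focusable object] + [Focusable object] + [Focusable]
  take Clickable:  [Focusable object] + [Clickable Focusable object] + [Focusable object] + [Focusable]
  take Focusable:  [Focusable object] + [Focusable object] + [Focusable object] + [Focusable]
  take object:  [object] + [object] + [object]

[Dialog, Frame, Scrollable, Canvas, Clickable, Focusable, object]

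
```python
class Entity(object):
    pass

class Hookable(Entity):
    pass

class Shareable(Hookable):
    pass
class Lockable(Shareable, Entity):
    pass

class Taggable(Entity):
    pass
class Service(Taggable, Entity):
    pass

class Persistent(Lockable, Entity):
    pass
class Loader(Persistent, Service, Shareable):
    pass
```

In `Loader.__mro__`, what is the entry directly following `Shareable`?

L[Loader] = Loader + merge(L[Persistent], L[Service], L[Shareable], [Persistent Service Shareable])
  take Persistent:  [Persistent Lockable Shareable Hookable Entity object] + [Service Taggable Entity object] + [Shareable Hookable Entity object] + [Persistent Service Shareable]
  take Lockable:  [Lockable Shareable Hookable Entity object] + [Service Taggable Entity object] + [Shareable Hookable Entity object] + [Service Shareable]
  take Service:  [Shareable Hookable Entity object] + [Service Taggable Entity object] + [Shareable Hookable Entity object] + [Service Shareable]
  take Shareable:  [Shareable Hookable Entity object] + [Taggable Entity object] + [Shareable Hookable Entity object] + [Shareable]
  take Hookable:  [Hookable Entity object] + [Taggable Entity object] + [Hookable Entity object]
  take Taggable:  [Entity object] + [Taggable Entity object] + [Entity object]
  take Entity:  [Entity object] + [Entity object] + [Entity object]
  take object:  [object] + [object] + [object]
MRO: Loader Persistent Lockable Service Shareable Hookable Taggable Entity object
Shareable is at position 4; next is Hookable.

Hookable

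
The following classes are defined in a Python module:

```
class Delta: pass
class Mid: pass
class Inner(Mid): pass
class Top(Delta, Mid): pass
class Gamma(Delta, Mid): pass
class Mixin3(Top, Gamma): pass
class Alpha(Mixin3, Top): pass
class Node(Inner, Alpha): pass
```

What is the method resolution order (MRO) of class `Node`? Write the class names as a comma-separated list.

Node, Inner, Alpha, Mixin3, Top, Gamma, Delta, Mid, object

L[Node] = Node + merge(L[Inner], L[Alpha], [Inner Alpha])
  take Inner:  [Inner Mid object] + [Alpha Mixin3 Top Gamma Delta Mid object] + [Inner Alpha]
  take Alpha:  [Mid object] + [Alpha Mixin3 Top Gamma Delta Mid object] + [Alpha]
  take Mixin3:  [Mid object] + [Mixin3 Top Gamma Delta Mid object]
  take Top:  [Mid object] + [Top Gamma Delta Mid object]
  take Gamma:  [Mid object] + [Gamma Delta Mid object]
  take Delta:  [Mid object] + [Delta Mid object]
  take Mid:  [Mid object] + [Mid object]
  take object:  [object] + [object]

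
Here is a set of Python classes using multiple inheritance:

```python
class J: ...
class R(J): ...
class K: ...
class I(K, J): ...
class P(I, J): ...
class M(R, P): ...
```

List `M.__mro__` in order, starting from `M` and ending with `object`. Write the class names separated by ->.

M -> R -> P -> I -> K -> J -> object

L[M] = M + merge(L[R], L[P], [R P])
  take R:  [R J object] + [P I K J object] + [R P]
  take P:  [J object] + [P I K J object] + [P]
  take I:  [J object] + [I K J object]
  take K:  [J object] + [K J object]
  take J:  [J object] + [J object]
  take object:  [object] + [object]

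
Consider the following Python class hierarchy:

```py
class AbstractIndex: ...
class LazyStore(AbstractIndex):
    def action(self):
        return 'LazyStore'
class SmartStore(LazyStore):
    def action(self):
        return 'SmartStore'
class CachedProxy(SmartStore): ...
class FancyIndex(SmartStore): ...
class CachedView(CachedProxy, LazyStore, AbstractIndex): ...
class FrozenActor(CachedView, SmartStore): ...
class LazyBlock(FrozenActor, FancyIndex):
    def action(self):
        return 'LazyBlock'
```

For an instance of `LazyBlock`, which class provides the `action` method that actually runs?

L[LazyBlock] = LazyBlock + merge(L[FrozenActor], L[FancyIndex], [FrozenActor FancyIndex])
  take FrozenActor:  [FrozenActor CachedView CachedProxy SmartStore LazyStore AbstractIndex object] + [FancyIndex SmartStore LazyStore AbstractIndex object] + [FrozenActor FancyIndex]
  take CachedView:  [CachedView CachedProxy SmartStore LazyStore AbstractIndex object] + [FancyIndex SmartStore LazyStore AbstractIndex object] + [FancyIndex]
  take CachedProxy:  [CachedProxy SmartStore LazyStore AbstractIndex object] + [FancyIndex SmartStore LazyStore AbstractIndex object] + [FancyIndex]
  take FancyIndex:  [SmartStore LazyStore AbstractIndex object] + [FancyIndex SmartStore LazyStore AbstractIndex object] + [FancyIndex]
  take SmartStore:  [SmartStore LazyStore AbstractIndex object] + [SmartStore LazyStore AbstractIndex object]
  take LazyStore:  [LazyStore AbstractIndex object] + [LazyStore AbstractIndex object]
  take AbstractIndex:  [AbstractIndex object] + [AbstractIndex object]
  take object:  [object] + [object]
MRO: LazyBlock FrozenActor CachedView CachedProxy FancyIndex SmartStore LazyStore AbstractIndex object
action is defined in: LazyBlock, LazyStore, SmartStore. First along the MRO is LazyBlock.

LazyBlock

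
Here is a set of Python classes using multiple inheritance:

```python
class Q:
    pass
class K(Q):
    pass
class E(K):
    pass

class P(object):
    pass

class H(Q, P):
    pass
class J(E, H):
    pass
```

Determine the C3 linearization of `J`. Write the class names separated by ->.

L[J] = J + merge(L[E], L[H], [E H])
  take E:  [E K Q object] + [H Q P object] + [E H]
  take K:  [K Q object] + [H Q P object] + [H]
  take H:  [Q object] + [H Q P object] + [H]
  take Q:  [Q object] + [Q P object]
  take P:  [object] + [P object]
  take object:  [object] + [object]

J -> E -> K -> H -> Q -> P -> object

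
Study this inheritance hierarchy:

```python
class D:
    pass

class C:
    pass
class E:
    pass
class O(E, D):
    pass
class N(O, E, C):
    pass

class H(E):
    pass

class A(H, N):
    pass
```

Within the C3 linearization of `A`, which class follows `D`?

L[A] = A + merge(L[H], L[N], [H N])
  take H:  [H E object] + [N O E D C object] + [H N]
  take N:  [E object] + [N O E D C object] + [N]
  take O:  [E object] + [O E D C object]
  take E:  [E object] + [E D C object]
  take D:  [object] + [D C object]
  take C:  [object] + [C object]
  take object:  [object] + [object]
MRO: A H N O E D C object
D is at position 5; next is C.

C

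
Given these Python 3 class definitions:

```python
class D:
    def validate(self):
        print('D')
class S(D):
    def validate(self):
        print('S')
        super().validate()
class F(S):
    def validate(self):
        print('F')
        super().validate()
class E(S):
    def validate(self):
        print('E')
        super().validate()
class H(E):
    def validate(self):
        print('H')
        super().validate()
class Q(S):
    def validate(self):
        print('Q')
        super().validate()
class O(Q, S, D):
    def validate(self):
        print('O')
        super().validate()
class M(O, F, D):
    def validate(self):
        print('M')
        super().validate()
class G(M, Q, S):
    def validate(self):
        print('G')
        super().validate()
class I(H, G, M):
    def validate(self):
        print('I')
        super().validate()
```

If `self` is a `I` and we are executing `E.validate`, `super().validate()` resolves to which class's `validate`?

G

L[I] = I + merge(L[H], L[G], L[M], [H G M])
  take H:  [H E S D object] + [G M O Q F S D object] + [M O Q F S D object] + [H G M]
  take E:  [E S D object] + [G M O Q F S D object] + [M O Q F S D object] + [G M]
  take G:  [S D object] + [G M O Q F S D object] + [M O Q F S D object] + [G M]
  take M:  [S D object] + [M O Q F S D object] + [M O Q F S D object] + [M]
  take O:  [S D object] + [O Q F S D object] + [O Q F S D object]
  take Q:  [S D object] + [Q F S D object] + [Q F S D object]
  take F:  [S D object] + [F S D object] + [F S D object]
  take S:  [S D object] + [S D object] + [S D object]
  take D:  [D object] + [D object] + [D object]
  take object:  [object] + [object] + [object]
MRO: I H E G M O Q F S D object
super() in E.validate on a I instance goes to the class after E in I's MRO: G.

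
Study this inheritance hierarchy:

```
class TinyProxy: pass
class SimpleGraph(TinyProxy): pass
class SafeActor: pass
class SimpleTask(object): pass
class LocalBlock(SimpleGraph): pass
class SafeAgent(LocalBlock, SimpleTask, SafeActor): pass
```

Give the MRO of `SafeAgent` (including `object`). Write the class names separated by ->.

L[SafeAgent] = SafeAgent + merge(L[LocalBlock], L[SimpleTask], L[SafeActor], [LocalBlock SimpleTask SafeActor])
  take LocalBlock:  [LocalBlock SimpleGraph TinyProxy object] + [SimpleTask object] + [SafeActor object] + [LocalBlock SimpleTask SafeActor]
  take SimpleGraph:  [SimpleGraph TinyProxy object] + [SimpleTask object] + [SafeActor object] + [SimpleTask SafeActor]
  take TinyProxy:  [TinyProxy object] + [SimpleTask object] + [SafeActor object] + [SimpleTask SafeActor]
  take SimpleTask:  [object] + [SimpleTask object] + [SafeActor object] + [SimpleTask SafeActor]
  take SafeActor:  [object] + [object] + [SafeActor object] + [SafeActor]
  take object:  [object] + [object] + [object]

SafeAgent -> LocalBlock -> SimpleGraph -> TinyProxy -> SimpleTask -> SafeActor -> object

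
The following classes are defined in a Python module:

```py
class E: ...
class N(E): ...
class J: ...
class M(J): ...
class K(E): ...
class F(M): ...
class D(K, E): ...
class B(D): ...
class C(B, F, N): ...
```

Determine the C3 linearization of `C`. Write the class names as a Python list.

L[C] = C + merge(L[B], L[F], L[N], [B F N])
  take B:  [B D K E object] + [F M J object] + [N E object] + [B F N]
  take D:  [D K E object] + [F M J object] + [N E object] + [F N]
  take K:  [K E object] + [F M J object] + [N E object] + [F N]
  take F:  [E object] + [F M J object] + [N E object] + [F N]
  take M:  [E object] + [M J object] + [N E object] + [N]
  take J:  [E object] + [J object] + [N E object] + [N]
  take N:  [E object] + [object] + [N E object] + [N]
  take E:  [E object] + [object] + [E object]
  take object:  [object] + [object] + [object]

[C, B, D, K, F, M, J, N, E, object]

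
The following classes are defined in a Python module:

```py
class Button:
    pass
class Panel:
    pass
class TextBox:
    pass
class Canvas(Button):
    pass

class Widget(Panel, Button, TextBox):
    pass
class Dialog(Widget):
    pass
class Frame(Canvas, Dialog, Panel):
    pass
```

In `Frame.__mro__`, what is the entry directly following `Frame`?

Canvas

L[Frame] = Frame + merge(L[Canvas], L[Dialog], L[Panel], [Canvas Dialog Panel])
  take Canvas:  [Canvas Button object] + [Dialog Widget Panel Button TextBox object] + [Panel object] + [Canvas Dialog Panel]
  take Dialog:  [Button object] + [Dialog Widget Panel Button TextBox object] + [Panel object] + [Dialog Panel]
  take Widget:  [Button object] + [Widget Panel Button TextBox object] + [Panel object] + [Panel]
  take Panel:  [Button object] + [Panel Button TextBox object] + [Panel object] + [Panel]
  take Button:  [Button object] + [Button TextBox object] + [object]
  take TextBox:  [object] + [TextBox object] + [object]
  take object:  [object] + [object] + [object]
MRO: Frame Canvas Dialog Widget Panel Button TextBox object
Frame is at position 0; next is Canvas.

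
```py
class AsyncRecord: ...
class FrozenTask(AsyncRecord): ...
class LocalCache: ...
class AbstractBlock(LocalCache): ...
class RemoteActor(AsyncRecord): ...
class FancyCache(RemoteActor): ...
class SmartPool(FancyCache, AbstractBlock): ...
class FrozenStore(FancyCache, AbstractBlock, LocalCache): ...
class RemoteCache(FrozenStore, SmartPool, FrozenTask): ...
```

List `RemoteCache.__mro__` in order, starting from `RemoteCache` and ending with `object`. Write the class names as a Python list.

[RemoteCache, FrozenStore, SmartPool, FancyCache, RemoteActor, FrozenTask, AsyncRecord, AbstractBlock, LocalCache, object]

L[RemoteCache] = RemoteCache + merge(L[FrozenStore], L[SmartPool], L[FrozenTask], [FrozenStore SmartPool FrozenTask])
  take FrozenStore:  [FrozenStore FancyCache RemoteActor AsyncRecord AbstractBlock LocalCache object] + [SmartPool FancyCache RemoteActor AsyncRecord AbstractBlock LocalCache object] + [FrozenTask AsyncRecord object] + [FrozenStore SmartPool FrozenTask]
  take SmartPool:  [FancyCache RemoteActor AsyncRecord AbstractBlock LocalCache object] + [SmartPool FancyCache RemoteActor AsyncRecord AbstractBlock LocalCache object] + [FrozenTask AsyncRecord object] + [SmartPool FrozenTask]
  take FancyCache:  [FancyCache RemoteActor AsyncRecord AbstractBlock LocalCache object] + [FancyCache RemoteActor AsyncRecord AbstractBlock LocalCache object] + [FrozenTask AsyncRecord object] + [FrozenTask]
  take RemoteActor:  [RemoteActor AsyncRecord AbstractBlock LocalCache object] + [RemoteActor AsyncRecord AbstractBlock LocalCache object] + [FrozenTask AsyncRecord object] + [FrozenTask]
  take FrozenTask:  [AsyncRecord AbstractBlock LocalCache object] + [AsyncRecord AbstractBlock LocalCache object] + [FrozenTask AsyncRecord object] + [FrozenTask]
  take AsyncRecord:  [AsyncRecord AbstractBlock LocalCache object] + [AsyncRecord AbstractBlock LocalCache object] + [AsyncRecord object]
  take AbstractBlock:  [AbstractBlock LocalCache object] + [AbstractBlock LocalCache object] + [object]
  take LocalCache:  [LocalCache object] + [LocalCache object] + [object]
  take object:  [object] + [object] + [object]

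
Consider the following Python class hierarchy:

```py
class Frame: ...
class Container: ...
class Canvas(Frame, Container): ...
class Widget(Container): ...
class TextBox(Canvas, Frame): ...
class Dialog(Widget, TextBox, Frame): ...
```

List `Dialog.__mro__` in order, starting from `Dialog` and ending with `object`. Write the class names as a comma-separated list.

Dialog, Widget, TextBox, Canvas, Frame, Container, object

L[Dialog] = Dialog + merge(L[Widget], L[TextBox], L[Frame], [Widget TextBox Frame])
  take Widget:  [Widget Container object] + [TextBox Canvas Frame Container object] + [Frame object] + [Widget TextBox Frame]
  take TextBox:  [Container object] + [TextBox Canvas Frame Container object] + [Frame object] + [TextBox Frame]
  take Canvas:  [Container object] + [Canvas Frame Container object] + [Frame object] + [Frame]
  take Frame:  [Container object] + [Frame Container object] + [Frame object] + [Frame]
  take Container:  [Container object] + [Container object] + [object]
  take object:  [object] + [object] + [object]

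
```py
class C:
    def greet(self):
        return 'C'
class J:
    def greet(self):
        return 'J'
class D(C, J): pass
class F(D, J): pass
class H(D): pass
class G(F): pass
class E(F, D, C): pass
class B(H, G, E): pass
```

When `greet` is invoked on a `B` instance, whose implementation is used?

L[B] = B + merge(L[H], L[G], L[E], [H G E])
  take H:  [H D C J object] + [G F D C J object] + [E F D C J object] + [H G E]
  take G:  [D C J object] + [G F D C J object] + [E F D C J object] + [G E]
  take E:  [D C J object] + [F D C J object] + [E F D C J object] + [E]
  take F:  [D C J object] + [F D C J object] + [F D C J object]
  take D:  [D C J object] + [D C J object] + [D C J object]
  take C:  [C J object] + [C J object] + [C J object]
  take J:  [J object] + [J object] + [J object]
  take object:  [object] + [object] + [object]
MRO: B H G E F D C J object
greet is defined in: C, J. First along the MRO is C.

C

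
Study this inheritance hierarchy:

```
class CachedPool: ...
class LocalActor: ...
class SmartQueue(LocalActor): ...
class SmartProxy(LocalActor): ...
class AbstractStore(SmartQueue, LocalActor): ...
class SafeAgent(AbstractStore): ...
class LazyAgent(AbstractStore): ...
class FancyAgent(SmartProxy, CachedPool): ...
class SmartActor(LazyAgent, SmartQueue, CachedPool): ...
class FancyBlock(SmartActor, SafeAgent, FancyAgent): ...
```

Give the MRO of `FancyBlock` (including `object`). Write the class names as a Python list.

L[FancyBlock] = FancyBlock + merge(L[SmartActor], L[SafeAgent], L[FancyAgent], [SmartActor SafeAgent FancyAgent])
  take SmartActor:  [SmartActor LazyAgent AbstractStore SmartQueue LocalActor CachedPool object] + [SafeAgent AbstractStore SmartQueue LocalActor object] + [FancyAgent SmartProxy LocalActor CachedPool object] + [SmartActor SafeAgent FancyAgent]
  take LazyAgent:  [LazyAgent AbstractStore SmartQueue LocalActor CachedPool object] + [SafeAgent AbstractStore SmartQueue LocalActor object] + [FancyAgent SmartProxy LocalActor CachedPool object] + [SafeAgent FancyAgent]
  take SafeAgent:  [AbstractStore SmartQueue LocalActor CachedPool object] + [SafeAgent AbstractStore SmartQueue LocalActor object] + [FancyAgent SmartProxy LocalActor CachedPool object] + [SafeAgent FancyAgent]
  take AbstractStore:  [AbstractStore SmartQueue LocalActor CachedPool object] + [AbstractStore SmartQueue LocalActor object] + [FancyAgent SmartProxy LocalActor CachedPool object] + [FancyAgent]
  take SmartQueue:  [SmartQueue LocalActor CachedPool object] + [SmartQueue LocalActor object] + [FancyAgent SmartProxy LocalActor CachedPool object] + [FancyAgent]
  take FancyAgent:  [LocalActor CachedPool object] + [LocalActor object] + [FancyAgent SmartProxy LocalActor CachedPool object] + [FancyAgent]
  take SmartProxy:  [LocalActor CachedPool object] + [LocalActor object] + [SmartProxy LocalActor CachedPool object]
  take LocalActor:  [LocalActor CachedPool object] + [LocalActor object] + [LocalActor CachedPool object]
  take CachedPool:  [CachedPool object] + [object] + [CachedPool object]
  take object:  [object] + [object] + [object]

[FancyBlock, SmartActor, LazyAgent, SafeAgent, AbstractStore, SmartQueue, FancyAgent, SmartProxy, LocalActor, CachedPool, object]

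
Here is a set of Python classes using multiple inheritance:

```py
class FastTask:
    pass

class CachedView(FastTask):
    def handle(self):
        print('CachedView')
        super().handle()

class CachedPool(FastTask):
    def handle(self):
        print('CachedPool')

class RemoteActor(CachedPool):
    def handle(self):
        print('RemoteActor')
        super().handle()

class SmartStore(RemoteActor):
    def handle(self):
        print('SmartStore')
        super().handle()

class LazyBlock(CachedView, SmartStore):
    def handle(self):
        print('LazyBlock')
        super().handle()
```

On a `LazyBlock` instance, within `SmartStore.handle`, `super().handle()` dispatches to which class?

L[LazyBlock] = LazyBlock + merge(L[CachedView], L[SmartStore], [CachedView SmartStore])
  take CachedView:  [CachedView FastTask object] + [SmartStore RemoteActor CachedPool FastTask object] + [CachedView SmartStore]
  take SmartStore:  [FastTask object] + [SmartStore RemoteActor CachedPool FastTask object] + [SmartStore]
  take RemoteActor:  [FastTask object] + [RemoteActor CachedPool FastTask object]
  take CachedPool:  [FastTask object] + [CachedPool FastTask object]
  take FastTask:  [FastTask object] + [FastTask object]
  take object:  [object] + [object]
MRO: LazyBlock CachedView SmartStore RemoteActor CachedPool FastTask object
super() in SmartStore.handle on a LazyBlock instance goes to the class after SmartStore in LazyBlock's MRO: RemoteActor.

RemoteActor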